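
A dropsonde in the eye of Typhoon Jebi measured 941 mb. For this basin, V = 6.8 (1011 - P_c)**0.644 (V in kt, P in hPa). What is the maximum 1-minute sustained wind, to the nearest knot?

ΔP = 1011 − 941 = 70 mb.
70^0.644 ≈ 15.426.
V ≈ 6.8 × 15.426 ≈ 104.9 kt.

105 kt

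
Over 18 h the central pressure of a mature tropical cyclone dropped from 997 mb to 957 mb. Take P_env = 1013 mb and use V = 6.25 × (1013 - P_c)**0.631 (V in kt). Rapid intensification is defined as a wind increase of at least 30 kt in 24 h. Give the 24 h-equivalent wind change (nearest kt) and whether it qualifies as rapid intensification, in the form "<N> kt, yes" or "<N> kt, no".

V₁: ΔP = 16, V ≈ 6.25 × 16^0.631 ≈ 35.95 kt.
V₂: ΔP = 56, V ≈ 6.25 × 56^0.631 ≈ 79.25 kt.
ΔV over 18 h = 43.30 kt → 24 h equivalent = 43.30 × 24/18 ≈ 57.73 kt.
58 kt ≥ 30 kt ⇒ rapid intensification.

58 kt, yes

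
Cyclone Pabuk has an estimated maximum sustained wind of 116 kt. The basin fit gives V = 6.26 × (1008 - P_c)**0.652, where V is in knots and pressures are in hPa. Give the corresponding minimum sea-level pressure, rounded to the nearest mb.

920 mb

ΔP = (V / 6.26)^(1/0.652) = (116/6.26)^1.534.
116/6.26 = 18.530; 18.530^1.534 ≈ 88.03 mb.
P_c = 1008 − 88.03 = 919.97 ≈ 920 mb.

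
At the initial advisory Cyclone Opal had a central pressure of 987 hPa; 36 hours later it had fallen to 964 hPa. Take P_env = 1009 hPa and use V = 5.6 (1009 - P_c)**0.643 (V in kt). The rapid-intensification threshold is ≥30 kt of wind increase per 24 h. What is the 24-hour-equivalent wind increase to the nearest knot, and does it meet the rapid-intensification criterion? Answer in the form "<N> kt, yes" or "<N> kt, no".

16 kt, no

V₁: ΔP = 22, V ≈ 5.6 × 22^0.643 ≈ 40.87 kt.
V₂: ΔP = 45, V ≈ 5.6 × 45^0.643 ≈ 64.74 kt.
ΔV over 36 h = 23.87 kt → 24 h equivalent = 23.87 × 24/36 ≈ 15.91 kt.
16 kt < 30 kt ⇒ not rapid intensification.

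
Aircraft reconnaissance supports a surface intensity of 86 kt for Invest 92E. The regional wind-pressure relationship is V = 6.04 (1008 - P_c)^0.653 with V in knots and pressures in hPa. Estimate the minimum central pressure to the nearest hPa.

ΔP = (V / 6.04)^(1/0.653) = (86/6.04)^1.531.
86/6.04 = 14.238; 14.238^1.531 ≈ 58.40 hPa.
P_c = 1008 − 58.40 = 949.60 ≈ 950 hPa.

950 hPa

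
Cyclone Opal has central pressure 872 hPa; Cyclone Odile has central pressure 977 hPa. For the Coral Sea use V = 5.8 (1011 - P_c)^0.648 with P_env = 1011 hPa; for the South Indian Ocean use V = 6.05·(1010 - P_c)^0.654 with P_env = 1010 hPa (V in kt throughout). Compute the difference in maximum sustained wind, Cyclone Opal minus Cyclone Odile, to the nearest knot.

Cyclone Opal: ΔP = 139; V ≈ 5.8 × 139^0.648 ≈ 141.94 kt.
Cyclone Odile: ΔP = 33; V ≈ 6.05 × 33^0.654 ≈ 59.55 kt.
Difference ≈ 141.94 − 59.55 = 82.39 → 82 kt.

82 kt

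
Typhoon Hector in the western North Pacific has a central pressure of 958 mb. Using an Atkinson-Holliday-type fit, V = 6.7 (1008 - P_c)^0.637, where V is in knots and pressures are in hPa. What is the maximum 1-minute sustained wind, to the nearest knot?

ΔP = 1008 − 958 = 50 mb.
50^0.637 ≈ 12.085.
V ≈ 6.7 × 12.085 ≈ 81.0 kt.

81 kt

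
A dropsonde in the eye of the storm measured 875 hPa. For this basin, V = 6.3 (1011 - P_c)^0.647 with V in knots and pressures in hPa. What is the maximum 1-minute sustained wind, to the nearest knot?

151 kt

ΔP = 1011 − 875 = 136 hPa.
136^0.647 ≈ 24.010.
V ≈ 6.3 × 24.010 ≈ 151.3 kt.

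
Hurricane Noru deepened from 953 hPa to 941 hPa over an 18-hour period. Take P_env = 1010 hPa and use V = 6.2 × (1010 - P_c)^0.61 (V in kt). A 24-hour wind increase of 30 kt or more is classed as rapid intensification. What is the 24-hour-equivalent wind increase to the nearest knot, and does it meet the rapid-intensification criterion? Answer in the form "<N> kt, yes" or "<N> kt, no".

12 kt, no

V₁: ΔP = 57, V ≈ 6.2 × 57^0.61 ≈ 73.03 kt.
V₂: ΔP = 69, V ≈ 6.2 × 69^0.61 ≈ 82.05 kt.
ΔV over 18 h = 9.02 kt → 24 h equivalent = 9.02 × 24/18 ≈ 12.03 kt.
12 kt < 30 kt ⇒ not rapid intensification.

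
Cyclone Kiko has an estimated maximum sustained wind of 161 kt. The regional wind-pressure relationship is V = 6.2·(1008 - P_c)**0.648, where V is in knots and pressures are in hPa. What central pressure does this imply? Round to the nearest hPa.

856 hPa

ΔP = (V / 6.2)^(1/0.648) = (161/6.2)^1.543.
161/6.2 = 25.968; 25.968^1.543 ≈ 152.32 hPa.
P_c = 1008 − 152.32 = 855.68 ≈ 856 hPa.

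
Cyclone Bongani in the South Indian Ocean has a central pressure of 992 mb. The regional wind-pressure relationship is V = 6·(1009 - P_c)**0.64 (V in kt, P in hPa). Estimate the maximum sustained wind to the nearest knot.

37 kt

ΔP = 1009 − 992 = 17 mb.
17^0.64 ≈ 6.130.
V ≈ 6 × 6.130 ≈ 36.8 kt.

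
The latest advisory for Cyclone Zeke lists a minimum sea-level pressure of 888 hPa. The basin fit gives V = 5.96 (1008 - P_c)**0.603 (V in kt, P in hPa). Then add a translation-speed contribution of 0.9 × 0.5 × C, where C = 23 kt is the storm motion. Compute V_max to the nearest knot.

117 kt

ΔP = 1008 − 888 = 120 hPa.
120^0.603 ≈ 17.937.
V ≈ 5.96 × 17.937 ≈ 106.9 kt.
Translation term: 0.9 × 0.5 × 23 = 10.35 kt.
Corrected V ≈ 117.25 kt → 117 kt.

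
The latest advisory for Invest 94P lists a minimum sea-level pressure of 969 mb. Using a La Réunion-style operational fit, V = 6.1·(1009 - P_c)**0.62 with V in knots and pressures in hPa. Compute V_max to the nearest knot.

ΔP = 1009 − 969 = 40 mb.
40^0.62 ≈ 9.846.
V ≈ 6.1 × 9.846 ≈ 60.1 kt.

60 kt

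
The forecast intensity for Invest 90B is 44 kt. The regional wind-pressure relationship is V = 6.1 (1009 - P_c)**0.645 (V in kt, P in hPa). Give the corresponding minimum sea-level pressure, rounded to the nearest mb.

988 mb

ΔP = (V / 6.1)^(1/0.645) = (44/6.1)^1.550.
44/6.1 = 7.213; 7.213^1.550 ≈ 21.40 mb.
P_c = 1009 − 21.40 = 987.60 ≈ 988 mb.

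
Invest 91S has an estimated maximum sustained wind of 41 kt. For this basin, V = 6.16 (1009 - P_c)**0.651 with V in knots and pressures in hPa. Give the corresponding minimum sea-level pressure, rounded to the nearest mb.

991 mb

ΔP = (V / 6.16)^(1/0.651) = (41/6.16)^1.536.
41/6.16 = 6.656; 6.656^1.536 ≈ 18.39 mb.
P_c = 1009 − 18.39 = 990.61 ≈ 991 mb.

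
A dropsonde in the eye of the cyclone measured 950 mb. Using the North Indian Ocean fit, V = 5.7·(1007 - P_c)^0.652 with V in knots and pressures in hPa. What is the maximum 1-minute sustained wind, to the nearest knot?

80 kt

ΔP = 1007 − 950 = 57 mb.
57^0.652 ≈ 13.958.
V ≈ 5.7 × 13.958 ≈ 79.6 kt.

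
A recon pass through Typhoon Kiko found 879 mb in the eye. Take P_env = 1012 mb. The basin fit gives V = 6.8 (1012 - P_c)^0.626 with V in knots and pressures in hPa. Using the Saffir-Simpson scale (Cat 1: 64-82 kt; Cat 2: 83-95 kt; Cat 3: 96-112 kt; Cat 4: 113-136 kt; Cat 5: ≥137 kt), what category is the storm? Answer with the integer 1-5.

5

ΔP = 1012 − 879 = 133 mb.
V ≈ 6.8 × 133^0.626 = 6.8 × 21.36 ≈ 145 kt.
145 kt falls in the Category 5 band.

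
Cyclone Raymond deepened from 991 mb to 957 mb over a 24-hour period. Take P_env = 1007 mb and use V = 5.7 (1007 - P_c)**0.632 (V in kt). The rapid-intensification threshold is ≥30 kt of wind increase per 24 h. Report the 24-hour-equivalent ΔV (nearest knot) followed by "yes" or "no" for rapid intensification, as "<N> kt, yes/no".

V₁: ΔP = 16, V ≈ 5.7 × 16^0.632 ≈ 32.88 kt.
V₂: ΔP = 50, V ≈ 5.7 × 50^0.632 ≈ 67.55 kt.
ΔV over 24 h = 34.67 kt → 24 h equivalent = 34.67 × 24/24 ≈ 34.67 kt.
35 kt ≥ 30 kt ⇒ rapid intensification.

35 kt, yes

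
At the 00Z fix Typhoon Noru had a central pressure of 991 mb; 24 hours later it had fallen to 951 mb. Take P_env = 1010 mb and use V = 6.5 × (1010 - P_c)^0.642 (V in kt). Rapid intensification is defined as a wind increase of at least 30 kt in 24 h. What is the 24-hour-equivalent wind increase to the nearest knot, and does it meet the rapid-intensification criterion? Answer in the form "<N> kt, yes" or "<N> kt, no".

V₁: ΔP = 19, V ≈ 6.5 × 19^0.642 ≈ 43.04 kt.
V₂: ΔP = 59, V ≈ 6.5 × 59^0.642 ≈ 89.08 kt.
ΔV over 24 h = 46.04 kt → 24 h equivalent = 46.04 × 24/24 ≈ 46.04 kt.
46 kt ≥ 30 kt ⇒ rapid intensification.

46 kt, yes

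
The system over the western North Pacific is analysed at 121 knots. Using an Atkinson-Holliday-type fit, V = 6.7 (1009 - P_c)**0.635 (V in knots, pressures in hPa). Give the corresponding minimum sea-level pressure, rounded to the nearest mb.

ΔP = (V / 6.7)^(1/0.635) = (121/6.7)^1.575.
121/6.7 = 18.060; 18.060^1.575 ≈ 95.30 mb.
P_c = 1009 − 95.30 = 913.70 ≈ 914 mb.

914 mb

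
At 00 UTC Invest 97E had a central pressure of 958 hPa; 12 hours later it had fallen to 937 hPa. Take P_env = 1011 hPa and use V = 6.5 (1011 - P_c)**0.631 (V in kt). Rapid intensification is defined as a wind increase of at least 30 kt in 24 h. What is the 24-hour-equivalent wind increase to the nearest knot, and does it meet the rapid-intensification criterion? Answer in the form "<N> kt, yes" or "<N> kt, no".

37 kt, yes

V₁: ΔP = 53, V ≈ 6.5 × 53^0.631 ≈ 79.60 kt.
V₂: ΔP = 74, V ≈ 6.5 × 74^0.631 ≈ 98.26 kt.
ΔV over 12 h = 18.66 kt → 24 h equivalent = 18.66 × 24/12 ≈ 37.32 kt.
37 kt ≥ 30 kt ⇒ rapid intensification.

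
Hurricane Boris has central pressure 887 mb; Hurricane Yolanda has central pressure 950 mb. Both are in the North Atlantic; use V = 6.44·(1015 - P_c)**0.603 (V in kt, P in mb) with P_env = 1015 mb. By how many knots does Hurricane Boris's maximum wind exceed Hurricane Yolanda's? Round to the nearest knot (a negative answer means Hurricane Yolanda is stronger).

40 kt

Hurricane Boris: ΔP = 128; V ≈ 6.44 × 128^0.603 ≈ 120.10 kt.
Hurricane Yolanda: ΔP = 65; V ≈ 6.44 × 65^0.603 ≈ 79.81 kt.
Difference ≈ 120.10 − 79.81 = 40.29 → 40 kt.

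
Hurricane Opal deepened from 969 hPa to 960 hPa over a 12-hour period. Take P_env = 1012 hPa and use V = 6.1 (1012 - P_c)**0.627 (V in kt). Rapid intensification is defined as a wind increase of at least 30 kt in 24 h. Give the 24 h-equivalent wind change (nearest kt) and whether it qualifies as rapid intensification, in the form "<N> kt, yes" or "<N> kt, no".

V₁: ΔP = 43, V ≈ 6.1 × 43^0.627 ≈ 64.49 kt.
V₂: ΔP = 52, V ≈ 6.1 × 52^0.627 ≈ 72.65 kt.
ΔV over 12 h = 8.16 kt → 24 h equivalent = 8.16 × 24/12 ≈ 16.32 kt.
16 kt < 30 kt ⇒ not rapid intensification.

16 kt, no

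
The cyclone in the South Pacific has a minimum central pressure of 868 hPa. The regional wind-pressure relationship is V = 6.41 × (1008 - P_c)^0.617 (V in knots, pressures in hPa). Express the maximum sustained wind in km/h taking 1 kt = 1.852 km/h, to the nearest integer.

250 km/h

ΔP = 1008 − 868 = 140 hPa.
V ≈ 6.41 × 140^0.617 = 6.41 × 21.094 ≈ 135.213 kt.
135.213 × 1.852 ≈ 250.41 km/h → 250 km/h.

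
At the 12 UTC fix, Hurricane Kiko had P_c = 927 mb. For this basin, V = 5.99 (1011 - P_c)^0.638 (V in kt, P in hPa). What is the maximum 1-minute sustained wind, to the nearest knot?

101 kt

ΔP = 1011 − 927 = 84 mb.
84^0.638 ≈ 16.892.
V ≈ 5.99 × 16.892 ≈ 101.2 kt.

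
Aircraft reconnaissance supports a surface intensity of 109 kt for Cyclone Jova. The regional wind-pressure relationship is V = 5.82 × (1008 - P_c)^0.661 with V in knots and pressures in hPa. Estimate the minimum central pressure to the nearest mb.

ΔP = (V / 5.82)^(1/0.661) = (109/5.82)^1.513.
109/5.82 = 18.729; 18.729^1.513 ≈ 84.16 mb.
P_c = 1008 − 84.16 = 923.84 ≈ 924 mb.

924 mb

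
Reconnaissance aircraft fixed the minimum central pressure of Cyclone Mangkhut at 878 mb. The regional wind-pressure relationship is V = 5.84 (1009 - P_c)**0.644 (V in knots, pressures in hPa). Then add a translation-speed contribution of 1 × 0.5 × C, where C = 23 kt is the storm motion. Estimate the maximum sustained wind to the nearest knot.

ΔP = 1009 − 878 = 131 mb.
131^0.644 ≈ 23.095.
V ≈ 5.84 × 23.095 ≈ 134.9 kt.
Translation term: 1 × 0.5 × 23 = 11.5 kt.
Corrected V ≈ 146.4 kt → 146 kt.

146 kt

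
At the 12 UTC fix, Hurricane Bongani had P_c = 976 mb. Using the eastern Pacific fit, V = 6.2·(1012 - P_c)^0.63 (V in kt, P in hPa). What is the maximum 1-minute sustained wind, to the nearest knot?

59 kt

ΔP = 1012 − 976 = 36 mb.
36^0.63 ≈ 9.560.
V ≈ 6.2 × 9.560 ≈ 59.3 kt.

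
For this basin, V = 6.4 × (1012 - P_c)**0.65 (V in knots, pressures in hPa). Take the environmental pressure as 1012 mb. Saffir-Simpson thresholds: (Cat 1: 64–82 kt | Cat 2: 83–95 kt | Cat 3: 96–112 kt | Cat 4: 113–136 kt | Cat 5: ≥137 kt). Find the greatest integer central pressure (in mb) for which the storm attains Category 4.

Category 4 begins at V = 113 kt.
Required ΔP = (113/6.4)^(1/0.65) = 17.656^1.538 ≈ 82.85 mb.
P_c ≤ 1012 − 82.85 = 929.15, so the highest integer P_c is 929 mb.

929 mb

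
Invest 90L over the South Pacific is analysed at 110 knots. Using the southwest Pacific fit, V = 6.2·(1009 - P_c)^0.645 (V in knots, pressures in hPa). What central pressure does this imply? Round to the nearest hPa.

ΔP = (V / 6.2)^(1/0.645) = (110/6.2)^1.550.
110/6.2 = 17.742; 17.742^1.550 ≈ 86.38 hPa.
P_c = 1009 − 86.38 = 922.62 ≈ 923 hPa.

923 hPa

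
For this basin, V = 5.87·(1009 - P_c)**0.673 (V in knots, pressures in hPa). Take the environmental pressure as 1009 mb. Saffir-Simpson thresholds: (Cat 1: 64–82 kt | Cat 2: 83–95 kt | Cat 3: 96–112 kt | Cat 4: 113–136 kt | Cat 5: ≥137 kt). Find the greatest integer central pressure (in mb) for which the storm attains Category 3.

Category 3 begins at V = 96 kt.
Required ΔP = (96/5.87)^(1/0.673) = 16.354^1.486 ≈ 63.58 mb.
P_c ≤ 1009 − 63.58 = 945.42, so the highest integer P_c is 945 mb.

945 mb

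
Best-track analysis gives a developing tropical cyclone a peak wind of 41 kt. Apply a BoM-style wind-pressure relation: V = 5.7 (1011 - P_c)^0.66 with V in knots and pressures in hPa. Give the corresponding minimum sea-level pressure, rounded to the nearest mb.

991 mb

ΔP = (V / 5.7)^(1/0.66) = (41/5.7)^1.515.
41/5.7 = 7.193; 7.193^1.515 ≈ 19.88 mb.
P_c = 1011 − 19.88 = 991.12 ≈ 991 mb.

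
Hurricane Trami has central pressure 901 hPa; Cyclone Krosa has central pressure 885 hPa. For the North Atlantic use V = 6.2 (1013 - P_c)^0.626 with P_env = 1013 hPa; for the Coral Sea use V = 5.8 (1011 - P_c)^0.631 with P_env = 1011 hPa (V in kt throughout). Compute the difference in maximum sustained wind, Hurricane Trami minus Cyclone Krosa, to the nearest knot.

Hurricane Trami: ΔP = 112; V ≈ 6.2 × 112^0.626 ≈ 118.91 kt.
Cyclone Krosa: ΔP = 126; V ≈ 5.8 × 126^0.631 ≈ 122.68 kt.
Difference ≈ 118.91 − 122.68 = -3.77 → -4 kt.

-4 kt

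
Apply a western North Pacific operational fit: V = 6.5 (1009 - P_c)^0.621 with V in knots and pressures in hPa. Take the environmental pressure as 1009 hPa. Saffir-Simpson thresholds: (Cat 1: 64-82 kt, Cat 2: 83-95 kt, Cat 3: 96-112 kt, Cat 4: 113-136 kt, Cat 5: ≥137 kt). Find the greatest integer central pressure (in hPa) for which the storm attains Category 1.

969 hPa

Category 1 begins at V = 64 kt.
Required ΔP = (64/6.5)^(1/0.621) = 9.846^1.610 ≈ 39.76 hPa.
P_c ≤ 1009 − 39.76 = 969.24, so the highest integer P_c is 969 hPa.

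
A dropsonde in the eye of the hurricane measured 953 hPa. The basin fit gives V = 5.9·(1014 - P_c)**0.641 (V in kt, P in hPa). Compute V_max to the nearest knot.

ΔP = 1014 − 953 = 61 hPa.
61^0.641 ≈ 13.944.
V ≈ 5.9 × 13.944 ≈ 82.3 kt.

82 kt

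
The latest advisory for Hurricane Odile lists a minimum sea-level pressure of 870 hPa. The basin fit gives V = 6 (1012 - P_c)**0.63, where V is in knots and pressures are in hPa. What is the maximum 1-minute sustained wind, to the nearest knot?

136 kt

ΔP = 1012 − 870 = 142 hPa.
142^0.63 ≈ 22.696.
V ≈ 6 × 22.696 ≈ 136.2 kt.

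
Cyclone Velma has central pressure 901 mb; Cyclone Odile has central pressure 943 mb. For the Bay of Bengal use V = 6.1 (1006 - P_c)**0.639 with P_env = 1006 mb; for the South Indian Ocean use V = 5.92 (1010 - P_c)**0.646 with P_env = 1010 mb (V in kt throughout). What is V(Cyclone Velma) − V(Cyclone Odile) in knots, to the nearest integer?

30 kt

Cyclone Velma: ΔP = 105; V ≈ 6.1 × 105^0.639 ≈ 119.36 kt.
Cyclone Odile: ΔP = 67; V ≈ 5.92 × 67^0.646 ≈ 89.53 kt.
Difference ≈ 119.36 − 89.53 = 29.83 → 30 kt.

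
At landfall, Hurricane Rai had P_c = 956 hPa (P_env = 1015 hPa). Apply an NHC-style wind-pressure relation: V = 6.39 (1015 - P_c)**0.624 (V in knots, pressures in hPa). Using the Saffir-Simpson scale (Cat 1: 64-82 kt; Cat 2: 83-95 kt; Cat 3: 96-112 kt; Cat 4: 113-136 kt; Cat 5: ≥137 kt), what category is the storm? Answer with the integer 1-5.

ΔP = 1015 − 956 = 59 hPa.
V ≈ 6.39 × 59^0.624 = 6.39 × 12.74 ≈ 81 kt.
81 kt falls in the Category 1 band.

1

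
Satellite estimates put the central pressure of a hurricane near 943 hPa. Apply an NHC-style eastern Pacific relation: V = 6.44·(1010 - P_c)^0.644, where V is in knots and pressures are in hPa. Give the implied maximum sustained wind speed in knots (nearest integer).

97 kt

ΔP = 1010 − 943 = 67 hPa.
67^0.644 ≈ 14.997.
V ≈ 6.44 × 14.997 ≈ 96.6 kt.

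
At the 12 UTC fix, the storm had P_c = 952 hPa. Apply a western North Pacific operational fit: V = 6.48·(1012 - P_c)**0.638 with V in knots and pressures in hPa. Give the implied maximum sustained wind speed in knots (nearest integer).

88 kt

ΔP = 1012 − 952 = 60 hPa.
60^0.638 ≈ 13.629.
V ≈ 6.48 × 13.629 ≈ 88.3 kt.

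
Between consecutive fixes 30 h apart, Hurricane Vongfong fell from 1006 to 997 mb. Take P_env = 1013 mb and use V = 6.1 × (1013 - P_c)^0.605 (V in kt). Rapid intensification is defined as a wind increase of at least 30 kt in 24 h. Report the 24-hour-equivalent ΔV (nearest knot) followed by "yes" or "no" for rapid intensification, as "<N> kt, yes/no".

10 kt, no

V₁: ΔP = 7, V ≈ 6.1 × 7^0.605 ≈ 19.80 kt.
V₂: ΔP = 16, V ≈ 6.1 × 16^0.605 ≈ 32.65 kt.
ΔV over 30 h = 12.85 kt → 24 h equivalent = 12.85 × 24/30 ≈ 10.28 kt.
10 kt < 30 kt ⇒ not rapid intensification.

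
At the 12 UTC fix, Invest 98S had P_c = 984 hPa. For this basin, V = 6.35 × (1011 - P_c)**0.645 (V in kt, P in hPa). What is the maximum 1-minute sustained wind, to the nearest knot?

ΔP = 1011 − 984 = 27 hPa.
27^0.645 ≈ 8.380.
V ≈ 6.35 × 8.380 ≈ 53.2 kt.

53 kt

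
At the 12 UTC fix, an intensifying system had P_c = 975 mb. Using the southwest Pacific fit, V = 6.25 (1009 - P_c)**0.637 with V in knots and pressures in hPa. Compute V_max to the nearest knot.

59 kt

ΔP = 1009 − 975 = 34 mb.
34^0.637 ≈ 9.453.
V ≈ 6.25 × 9.453 ≈ 59.1 kt.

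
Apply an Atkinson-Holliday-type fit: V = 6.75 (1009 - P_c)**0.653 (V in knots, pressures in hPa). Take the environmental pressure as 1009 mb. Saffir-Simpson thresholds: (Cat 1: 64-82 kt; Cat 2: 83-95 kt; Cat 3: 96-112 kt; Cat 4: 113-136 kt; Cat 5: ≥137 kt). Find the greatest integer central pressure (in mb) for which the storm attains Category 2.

962 mb

Category 2 begins at V = 83 kt.
Required ΔP = (83/6.75)^(1/0.653) = 12.296^1.531 ≈ 46.65 mb.
P_c ≤ 1009 − 46.65 = 962.35, so the highest integer P_c is 962 mb.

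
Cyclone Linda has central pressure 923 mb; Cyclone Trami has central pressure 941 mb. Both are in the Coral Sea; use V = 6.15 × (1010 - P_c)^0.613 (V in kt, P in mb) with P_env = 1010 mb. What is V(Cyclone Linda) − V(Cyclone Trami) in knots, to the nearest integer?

Cyclone Linda: ΔP = 87; V ≈ 6.15 × 87^0.613 ≈ 95.02 kt.
Cyclone Trami: ΔP = 69; V ≈ 6.15 × 69^0.613 ≈ 82.43 kt.
Difference ≈ 95.02 − 82.43 = 12.59 → 13 kt.

13 kt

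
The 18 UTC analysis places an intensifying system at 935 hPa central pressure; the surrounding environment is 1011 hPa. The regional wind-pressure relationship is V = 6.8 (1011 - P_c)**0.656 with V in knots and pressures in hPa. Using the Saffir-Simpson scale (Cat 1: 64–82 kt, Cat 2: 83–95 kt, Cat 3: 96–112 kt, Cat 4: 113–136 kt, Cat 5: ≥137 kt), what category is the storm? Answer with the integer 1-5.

4

ΔP = 1011 − 935 = 76 hPa.
V ≈ 6.8 × 76^0.656 = 6.8 × 17.13 ≈ 116 kt.
116 kt falls in the Category 4 band.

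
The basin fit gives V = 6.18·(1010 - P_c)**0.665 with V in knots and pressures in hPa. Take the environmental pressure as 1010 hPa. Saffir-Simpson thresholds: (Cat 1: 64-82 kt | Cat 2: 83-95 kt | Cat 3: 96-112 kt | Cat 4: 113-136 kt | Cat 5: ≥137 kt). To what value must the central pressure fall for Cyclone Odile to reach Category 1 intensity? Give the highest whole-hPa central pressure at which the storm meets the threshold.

Category 1 begins at V = 64 kt.
Required ΔP = (64/6.18)^(1/0.665) = 10.356^1.504 ≈ 33.62 hPa.
P_c ≤ 1010 − 33.62 = 976.38, so the highest integer P_c is 976 hPa.

976 hPa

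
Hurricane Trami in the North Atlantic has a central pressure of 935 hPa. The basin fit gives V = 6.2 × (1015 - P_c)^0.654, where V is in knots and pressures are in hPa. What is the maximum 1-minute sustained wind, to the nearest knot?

109 kt

ΔP = 1015 − 935 = 80 hPa.
80^0.654 ≈ 17.564.
V ≈ 6.2 × 17.564 ≈ 108.9 kt.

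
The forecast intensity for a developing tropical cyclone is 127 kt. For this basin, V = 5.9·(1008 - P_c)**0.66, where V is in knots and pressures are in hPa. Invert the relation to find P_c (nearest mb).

903 mb

ΔP = (V / 5.9)^(1/0.66) = (127/5.9)^1.515.
127/5.9 = 21.525; 21.525^1.515 ≈ 104.62 mb.
P_c = 1008 − 104.62 = 903.38 ≈ 903 mb.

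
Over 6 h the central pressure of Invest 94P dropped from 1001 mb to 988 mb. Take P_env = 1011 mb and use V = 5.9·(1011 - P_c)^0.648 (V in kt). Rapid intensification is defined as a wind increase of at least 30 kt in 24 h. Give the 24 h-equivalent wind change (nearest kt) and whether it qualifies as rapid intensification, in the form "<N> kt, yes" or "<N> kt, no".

75 kt, yes

V₁: ΔP = 10, V ≈ 5.9 × 10^0.648 ≈ 26.23 kt.
V₂: ΔP = 23, V ≈ 5.9 × 23^0.648 ≈ 45.00 kt.
ΔV over 6 h = 18.77 kt → 24 h equivalent = 18.77 × 24/6 ≈ 75.08 kt.
75 kt ≥ 30 kt ⇒ rapid intensification.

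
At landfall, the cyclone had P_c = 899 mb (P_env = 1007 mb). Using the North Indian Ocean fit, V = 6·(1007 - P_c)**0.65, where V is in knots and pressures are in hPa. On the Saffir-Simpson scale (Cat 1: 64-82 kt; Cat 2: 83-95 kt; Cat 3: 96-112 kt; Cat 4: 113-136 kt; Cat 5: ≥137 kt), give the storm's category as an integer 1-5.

4

ΔP = 1007 − 899 = 108 mb.
V ≈ 6 × 108^0.65 = 6 × 20.98 ≈ 126 kt.
126 kt falls in the Category 4 band.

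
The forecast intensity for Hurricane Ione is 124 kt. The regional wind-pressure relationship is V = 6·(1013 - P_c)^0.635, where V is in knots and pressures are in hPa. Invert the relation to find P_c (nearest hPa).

ΔP = (V / 6)^(1/0.635) = (124/6)^1.575.
124/6 = 20.667; 20.667^1.575 ≈ 117.84 hPa.
P_c = 1013 − 117.84 = 895.16 ≈ 895 hPa.

895 hPa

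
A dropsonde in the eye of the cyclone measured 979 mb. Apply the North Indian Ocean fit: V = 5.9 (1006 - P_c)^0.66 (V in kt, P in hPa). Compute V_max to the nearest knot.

52 kt

ΔP = 1006 − 979 = 27 mb.
27^0.66 ≈ 8.804.
V ≈ 5.9 × 8.804 ≈ 51.9 kt.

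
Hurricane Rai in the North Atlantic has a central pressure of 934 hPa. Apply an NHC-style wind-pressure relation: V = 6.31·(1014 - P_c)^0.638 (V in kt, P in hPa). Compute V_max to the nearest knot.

ΔP = 1014 − 934 = 80 hPa.
80^0.638 ≈ 16.375.
V ≈ 6.31 × 16.375 ≈ 103.3 kt.

103 kt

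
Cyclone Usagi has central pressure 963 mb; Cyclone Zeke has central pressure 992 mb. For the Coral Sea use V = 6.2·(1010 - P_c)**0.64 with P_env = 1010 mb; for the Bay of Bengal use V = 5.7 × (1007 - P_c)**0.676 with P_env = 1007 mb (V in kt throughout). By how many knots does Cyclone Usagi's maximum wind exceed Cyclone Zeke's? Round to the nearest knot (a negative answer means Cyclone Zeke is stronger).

Cyclone Usagi: ΔP = 47; V ≈ 6.2 × 47^0.64 ≈ 72.87 kt.
Cyclone Zeke: ΔP = 15; V ≈ 5.7 × 15^0.676 ≈ 35.56 kt.
Difference ≈ 72.87 − 35.56 = 37.31 → 37 kt.

37 kt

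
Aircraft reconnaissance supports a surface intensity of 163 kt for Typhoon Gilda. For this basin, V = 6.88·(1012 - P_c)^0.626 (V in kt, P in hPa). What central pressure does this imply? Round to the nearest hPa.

ΔP = (V / 6.88)^(1/0.626) = (163/6.88)^1.597.
163/6.88 = 23.692; 23.692^1.597 ≈ 156.98 hPa.
P_c = 1012 − 156.98 = 855.02 ≈ 855 hPa.

855 hPa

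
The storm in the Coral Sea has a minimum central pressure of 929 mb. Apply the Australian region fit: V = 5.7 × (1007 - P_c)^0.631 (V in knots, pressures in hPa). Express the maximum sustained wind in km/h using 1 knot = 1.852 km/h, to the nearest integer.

165 km/h

ΔP = 1007 − 929 = 78 mb.
V ≈ 5.7 × 78^0.631 = 5.7 × 15.628 ≈ 89.081 kt.
89.081 × 1.852 ≈ 164.98 km/h → 165 km/h.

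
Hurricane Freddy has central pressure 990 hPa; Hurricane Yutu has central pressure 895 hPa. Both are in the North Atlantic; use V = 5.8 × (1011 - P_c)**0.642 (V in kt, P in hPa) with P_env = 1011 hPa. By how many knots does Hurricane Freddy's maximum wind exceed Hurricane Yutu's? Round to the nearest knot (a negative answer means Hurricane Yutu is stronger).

-82 kt

Hurricane Freddy: ΔP = 21; V ≈ 5.8 × 21^0.642 ≈ 40.95 kt.
Hurricane Yutu: ΔP = 116; V ≈ 5.8 × 116^0.642 ≈ 122.69 kt.
Difference ≈ 40.95 − 122.69 = -81.74 → -82 kt.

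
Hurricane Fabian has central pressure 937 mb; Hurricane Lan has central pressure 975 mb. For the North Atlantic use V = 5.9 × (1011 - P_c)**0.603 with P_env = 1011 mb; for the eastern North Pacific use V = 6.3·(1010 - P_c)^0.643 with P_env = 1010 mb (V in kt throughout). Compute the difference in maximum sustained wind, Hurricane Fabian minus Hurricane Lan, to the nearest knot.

17 kt

Hurricane Fabian: ΔP = 74; V ≈ 5.9 × 74^0.603 ≈ 79.07 kt.
Hurricane Lan: ΔP = 35; V ≈ 6.3 × 35^0.643 ≈ 61.97 kt.
Difference ≈ 79.07 − 61.97 = 17.10 → 17 kt.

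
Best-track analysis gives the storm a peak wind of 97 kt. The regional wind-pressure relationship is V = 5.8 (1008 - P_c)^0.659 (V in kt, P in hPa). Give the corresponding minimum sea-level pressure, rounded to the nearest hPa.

ΔP = (V / 5.8)^(1/0.659) = (97/5.8)^1.517.
97/5.8 = 16.724; 16.724^1.517 ≈ 71.84 hPa.
P_c = 1008 − 71.84 = 936.16 ≈ 936 hPa.

936 hPa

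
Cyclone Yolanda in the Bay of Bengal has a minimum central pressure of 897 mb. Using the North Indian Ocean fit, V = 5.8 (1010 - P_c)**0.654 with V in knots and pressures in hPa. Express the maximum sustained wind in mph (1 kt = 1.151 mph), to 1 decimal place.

147.0 mph

ΔP = 1010 − 897 = 113 mb.
V ≈ 5.8 × 113^0.654 = 5.8 × 22.015 ≈ 127.685 kt.
127.685 × 1.151 ≈ 146.97 mph → 147.0 mph.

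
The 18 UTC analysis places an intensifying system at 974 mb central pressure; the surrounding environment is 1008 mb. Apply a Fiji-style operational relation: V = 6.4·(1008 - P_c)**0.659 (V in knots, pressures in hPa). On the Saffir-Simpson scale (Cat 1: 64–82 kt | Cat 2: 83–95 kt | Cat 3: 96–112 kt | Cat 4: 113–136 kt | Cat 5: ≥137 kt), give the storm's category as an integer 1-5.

1

ΔP = 1008 − 974 = 34 mb.
V ≈ 6.4 × 34^0.659 = 6.4 × 10.22 ≈ 65 kt.
65 kt falls in the Category 1 band.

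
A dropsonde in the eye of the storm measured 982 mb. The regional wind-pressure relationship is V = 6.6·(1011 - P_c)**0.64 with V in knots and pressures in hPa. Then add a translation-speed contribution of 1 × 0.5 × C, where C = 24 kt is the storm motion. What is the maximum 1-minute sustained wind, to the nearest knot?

69 kt

ΔP = 1011 − 982 = 29 mb.
29^0.64 ≈ 8.628.
V ≈ 6.6 × 8.628 ≈ 56.9 kt.
Translation term: 1 × 0.5 × 24 = 12 kt.
Corrected V ≈ 68.9 kt → 69 kt.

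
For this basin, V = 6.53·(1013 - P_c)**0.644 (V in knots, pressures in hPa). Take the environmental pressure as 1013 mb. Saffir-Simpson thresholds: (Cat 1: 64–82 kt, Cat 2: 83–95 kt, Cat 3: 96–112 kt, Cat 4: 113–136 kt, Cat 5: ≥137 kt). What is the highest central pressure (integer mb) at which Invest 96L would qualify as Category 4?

Category 4 begins at V = 113 kt.
Required ΔP = (113/6.53)^(1/0.644) = 17.305^1.553 ≈ 83.68 mb.
P_c ≤ 1013 − 83.68 = 929.32, so the highest integer P_c is 929 mb.

929 mb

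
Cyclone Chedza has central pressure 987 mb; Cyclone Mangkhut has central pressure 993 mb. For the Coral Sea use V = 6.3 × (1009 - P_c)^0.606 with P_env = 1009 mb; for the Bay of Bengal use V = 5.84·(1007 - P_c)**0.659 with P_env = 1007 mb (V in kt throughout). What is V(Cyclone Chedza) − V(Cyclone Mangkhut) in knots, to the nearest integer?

8 kt

Cyclone Chedza: ΔP = 22; V ≈ 6.3 × 22^0.606 ≈ 41.01 kt.
Cyclone Mangkhut: ΔP = 14; V ≈ 5.84 × 14^0.659 ≈ 33.24 kt.
Difference ≈ 41.01 − 33.24 = 7.77 → 8 kt.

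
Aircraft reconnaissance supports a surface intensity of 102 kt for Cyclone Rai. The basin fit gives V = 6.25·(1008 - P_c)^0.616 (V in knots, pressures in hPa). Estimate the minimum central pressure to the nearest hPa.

ΔP = (V / 6.25)^(1/0.616) = (102/6.25)^1.623.
102/6.25 = 16.320; 16.320^1.623 ≈ 93.05 hPa.
P_c = 1008 − 93.05 = 914.95 ≈ 915 hPa.

915 hPa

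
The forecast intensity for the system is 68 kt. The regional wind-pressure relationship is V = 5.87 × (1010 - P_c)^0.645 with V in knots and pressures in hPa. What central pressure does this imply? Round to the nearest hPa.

965 hPa

ΔP = (V / 5.87)^(1/0.645) = (68/5.87)^1.550.
68/5.87 = 11.584; 11.584^1.550 ≈ 44.61 hPa.
P_c = 1010 − 44.61 = 965.39 ≈ 965 hPa.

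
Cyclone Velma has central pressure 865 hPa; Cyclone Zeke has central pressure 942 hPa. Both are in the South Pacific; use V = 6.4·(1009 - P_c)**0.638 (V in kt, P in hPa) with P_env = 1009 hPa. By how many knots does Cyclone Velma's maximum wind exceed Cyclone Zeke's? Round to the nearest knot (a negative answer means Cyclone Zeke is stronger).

Cyclone Velma: ΔP = 144; V ≈ 6.4 × 144^0.638 ≈ 152.48 kt.
Cyclone Zeke: ΔP = 67; V ≈ 6.4 × 67^0.638 ≈ 93.59 kt.
Difference ≈ 152.48 − 93.59 = 58.89 → 59 kt.

59 kt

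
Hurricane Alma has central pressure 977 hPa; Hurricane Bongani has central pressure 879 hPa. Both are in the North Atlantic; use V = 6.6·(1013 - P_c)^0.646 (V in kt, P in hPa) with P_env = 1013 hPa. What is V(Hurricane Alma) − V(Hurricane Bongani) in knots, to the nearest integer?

-89 kt

Hurricane Alma: ΔP = 36; V ≈ 6.6 × 36^0.646 ≈ 66.82 kt.
Hurricane Bongani: ΔP = 134; V ≈ 6.6 × 134^0.646 ≈ 156.19 kt.
Difference ≈ 66.82 − 156.19 = -89.37 → -89 kt.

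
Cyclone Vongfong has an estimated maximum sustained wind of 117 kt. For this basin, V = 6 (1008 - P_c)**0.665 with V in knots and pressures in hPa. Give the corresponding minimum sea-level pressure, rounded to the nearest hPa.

921 hPa

ΔP = (V / 6)^(1/0.665) = (117/6)^1.504.
117/6 = 19.500; 19.500^1.504 ≈ 87.08 hPa.
P_c = 1008 − 87.08 = 920.92 ≈ 921 hPa.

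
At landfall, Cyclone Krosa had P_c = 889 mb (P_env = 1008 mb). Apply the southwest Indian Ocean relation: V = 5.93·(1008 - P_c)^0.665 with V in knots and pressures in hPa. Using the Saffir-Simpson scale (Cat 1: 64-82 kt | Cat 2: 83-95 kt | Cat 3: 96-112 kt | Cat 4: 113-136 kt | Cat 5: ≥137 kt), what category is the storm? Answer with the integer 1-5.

ΔP = 1008 − 889 = 119 mb.
V ≈ 5.93 × 119^0.665 = 5.93 × 24.00 ≈ 142 kt.
142 kt falls in the Category 5 band.

5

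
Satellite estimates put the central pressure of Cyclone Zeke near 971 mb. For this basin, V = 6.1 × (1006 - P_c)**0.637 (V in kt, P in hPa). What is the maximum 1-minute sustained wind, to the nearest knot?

ΔP = 1006 − 971 = 35 mb.
35^0.637 ≈ 9.629.
V ≈ 6.1 × 9.629 ≈ 58.7 kt.

59 kt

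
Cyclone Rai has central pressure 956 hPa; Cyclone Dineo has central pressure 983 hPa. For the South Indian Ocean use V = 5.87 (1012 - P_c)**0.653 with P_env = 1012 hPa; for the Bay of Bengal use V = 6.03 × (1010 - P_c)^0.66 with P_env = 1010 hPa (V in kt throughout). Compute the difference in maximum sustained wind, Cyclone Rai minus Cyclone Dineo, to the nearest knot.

Cyclone Rai: ΔP = 56; V ≈ 5.87 × 56^0.653 ≈ 81.32 kt.
Cyclone Dineo: ΔP = 27; V ≈ 6.03 × 27^0.66 ≈ 53.09 kt.
Difference ≈ 81.32 − 53.09 = 28.23 → 28 kt.

28 kt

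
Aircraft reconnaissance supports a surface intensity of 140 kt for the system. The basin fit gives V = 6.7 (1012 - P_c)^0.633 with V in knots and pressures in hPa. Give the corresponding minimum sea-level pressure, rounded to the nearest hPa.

ΔP = (V / 6.7)^(1/0.633) = (140/6.7)^1.580.
140/6.7 = 20.896; 20.896^1.580 ≈ 121.73 hPa.
P_c = 1012 − 121.73 = 890.27 ≈ 890 hPa.

890 hPa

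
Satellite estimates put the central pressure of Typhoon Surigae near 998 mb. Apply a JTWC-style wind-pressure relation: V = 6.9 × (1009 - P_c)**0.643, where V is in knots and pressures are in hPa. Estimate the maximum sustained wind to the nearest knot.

ΔP = 1009 − 998 = 11 mb.
11^0.643 ≈ 4.673.
V ≈ 6.9 × 4.673 ≈ 32.2 kt.

32 kt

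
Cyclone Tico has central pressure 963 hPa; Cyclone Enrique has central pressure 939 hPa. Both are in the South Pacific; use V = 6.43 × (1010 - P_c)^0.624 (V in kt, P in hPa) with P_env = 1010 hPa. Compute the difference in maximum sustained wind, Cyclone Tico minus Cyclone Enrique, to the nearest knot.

-21 kt

Cyclone Tico: ΔP = 47; V ≈ 6.43 × 47^0.624 ≈ 71.06 kt.
Cyclone Enrique: ΔP = 71; V ≈ 6.43 × 71^0.624 ≈ 91.92 kt.
Difference ≈ 71.06 − 91.92 = -20.86 → -21 kt.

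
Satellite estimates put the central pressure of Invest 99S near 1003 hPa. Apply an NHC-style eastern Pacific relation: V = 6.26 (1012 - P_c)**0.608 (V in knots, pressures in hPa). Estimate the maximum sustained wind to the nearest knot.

ΔP = 1012 − 1003 = 9 hPa.
9^0.608 ≈ 3.803.
V ≈ 6.26 × 3.803 ≈ 23.8 kt.

24 kt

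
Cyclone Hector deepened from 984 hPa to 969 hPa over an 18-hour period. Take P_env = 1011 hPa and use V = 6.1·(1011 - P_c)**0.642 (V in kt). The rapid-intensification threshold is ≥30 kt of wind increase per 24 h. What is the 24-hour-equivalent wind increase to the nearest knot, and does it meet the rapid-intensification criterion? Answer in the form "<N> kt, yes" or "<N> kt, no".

22 kt, no

V₁: ΔP = 27, V ≈ 6.1 × 27^0.642 ≈ 50.61 kt.
V₂: ΔP = 42, V ≈ 6.1 × 42^0.642 ≈ 67.21 kt.
ΔV over 18 h = 16.60 kt → 24 h equivalent = 16.60 × 24/18 ≈ 22.13 kt.
22 kt < 30 kt ⇒ not rapid intensification.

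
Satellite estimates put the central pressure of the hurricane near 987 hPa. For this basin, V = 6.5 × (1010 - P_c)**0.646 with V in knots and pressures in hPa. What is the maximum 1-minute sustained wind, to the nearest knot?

49 kt

ΔP = 1010 − 987 = 23 hPa.
23^0.646 ≈ 7.580.
V ≈ 6.5 × 7.580 ≈ 49.3 kt.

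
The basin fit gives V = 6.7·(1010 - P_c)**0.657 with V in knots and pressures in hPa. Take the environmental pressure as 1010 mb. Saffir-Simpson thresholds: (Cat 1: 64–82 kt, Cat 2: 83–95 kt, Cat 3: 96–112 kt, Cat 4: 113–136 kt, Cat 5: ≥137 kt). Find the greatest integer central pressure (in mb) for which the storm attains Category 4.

936 mb

Category 4 begins at V = 113 kt.
Required ΔP = (113/6.7)^(1/0.657) = 16.866^1.522 ≈ 73.72 mb.
P_c ≤ 1010 − 73.72 = 936.28, so the highest integer P_c is 936 mb.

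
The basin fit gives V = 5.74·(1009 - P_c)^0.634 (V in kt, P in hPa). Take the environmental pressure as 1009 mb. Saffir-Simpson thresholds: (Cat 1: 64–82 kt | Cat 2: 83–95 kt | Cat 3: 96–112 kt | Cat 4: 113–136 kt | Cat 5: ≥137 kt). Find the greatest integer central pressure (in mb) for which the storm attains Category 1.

Category 1 begins at V = 64 kt.
Required ΔP = (64/5.74)^(1/0.634) = 11.150^1.577 ≈ 44.86 mb.
P_c ≤ 1009 − 44.86 = 964.14, so the highest integer P_c is 964 mb.

964 mb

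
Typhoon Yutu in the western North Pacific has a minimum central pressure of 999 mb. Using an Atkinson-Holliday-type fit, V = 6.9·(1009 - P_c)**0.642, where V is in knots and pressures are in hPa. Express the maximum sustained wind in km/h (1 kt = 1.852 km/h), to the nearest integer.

56 km/h

ΔP = 1009 − 999 = 10 mb.
V ≈ 6.9 × 10^0.642 = 6.9 × 4.385 ≈ 30.259 kt.
30.259 × 1.852 ≈ 56.04 km/h → 56 km/h.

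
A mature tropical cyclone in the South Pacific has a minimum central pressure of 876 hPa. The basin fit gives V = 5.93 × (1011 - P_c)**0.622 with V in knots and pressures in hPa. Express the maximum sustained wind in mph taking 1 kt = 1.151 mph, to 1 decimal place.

144.3 mph

ΔP = 1011 − 876 = 135 hPa.
V ≈ 5.93 × 135^0.622 = 5.93 × 21.138 ≈ 125.349 kt.
125.349 × 1.151 ≈ 144.28 mph → 144.3 mph.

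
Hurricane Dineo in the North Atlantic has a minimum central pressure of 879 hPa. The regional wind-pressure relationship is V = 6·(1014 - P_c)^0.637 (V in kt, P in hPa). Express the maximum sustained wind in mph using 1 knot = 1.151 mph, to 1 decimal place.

ΔP = 1014 − 879 = 135 hPa.
V ≈ 6 × 135^0.637 = 6 × 22.752 ≈ 136.513 kt.
136.513 × 1.151 ≈ 157.13 mph → 157.1 mph.

157.1 mph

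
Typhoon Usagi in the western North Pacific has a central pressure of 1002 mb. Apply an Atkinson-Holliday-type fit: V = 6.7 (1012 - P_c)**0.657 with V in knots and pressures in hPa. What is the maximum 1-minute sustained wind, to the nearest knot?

30 kt

ΔP = 1012 − 1002 = 10 mb.
10^0.657 ≈ 4.539.
V ≈ 6.7 × 4.539 ≈ 30.4 kt.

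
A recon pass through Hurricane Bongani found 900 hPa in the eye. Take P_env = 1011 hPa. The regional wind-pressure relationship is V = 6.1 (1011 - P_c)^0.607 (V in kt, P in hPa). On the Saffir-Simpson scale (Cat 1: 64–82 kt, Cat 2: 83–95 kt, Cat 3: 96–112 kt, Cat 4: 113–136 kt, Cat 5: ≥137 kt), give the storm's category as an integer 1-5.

3

ΔP = 1011 − 900 = 111 hPa.
V ≈ 6.1 × 111^0.607 = 6.1 × 17.44 ≈ 106 kt.
106 kt falls in the Category 3 band.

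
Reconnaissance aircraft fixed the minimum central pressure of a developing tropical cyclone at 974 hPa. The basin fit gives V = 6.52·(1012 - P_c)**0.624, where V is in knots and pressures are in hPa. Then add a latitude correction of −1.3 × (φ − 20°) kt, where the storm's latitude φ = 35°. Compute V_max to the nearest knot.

ΔP = 1012 − 974 = 38 hPa.
38^0.624 ≈ 9.678.
V ≈ 6.52 × 9.678 ≈ 63.1 kt.
Latitude correction: −1.3 × (35 − 20) = -19.5 kt.
Corrected V ≈ 43.6 kt → 44 kt.

44 kt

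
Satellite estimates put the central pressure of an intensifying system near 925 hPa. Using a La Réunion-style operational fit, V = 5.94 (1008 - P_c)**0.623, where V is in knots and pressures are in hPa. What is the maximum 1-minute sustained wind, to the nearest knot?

ΔP = 1008 − 925 = 83 hPa.
83^0.623 ≈ 15.689.
V ≈ 5.94 × 15.689 ≈ 93.2 kt.

93 kt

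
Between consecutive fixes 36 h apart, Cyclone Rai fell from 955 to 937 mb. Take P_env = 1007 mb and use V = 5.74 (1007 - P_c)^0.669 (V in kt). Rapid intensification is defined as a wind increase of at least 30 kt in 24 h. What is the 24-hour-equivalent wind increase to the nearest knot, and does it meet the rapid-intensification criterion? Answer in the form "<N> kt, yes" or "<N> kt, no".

V₁: ΔP = 52, V ≈ 5.74 × 52^0.669 ≈ 80.71 kt.
V₂: ΔP = 70, V ≈ 5.74 × 70^0.669 ≈ 98.47 kt.
ΔV over 36 h = 17.76 kt → 24 h equivalent = 17.76 × 24/36 ≈ 11.84 kt.
12 kt < 30 kt ⇒ not rapid intensification.

12 kt, no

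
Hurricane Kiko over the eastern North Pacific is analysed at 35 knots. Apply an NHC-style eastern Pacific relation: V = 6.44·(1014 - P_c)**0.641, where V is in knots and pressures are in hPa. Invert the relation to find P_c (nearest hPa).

1000 hPa

ΔP = (V / 6.44)^(1/0.641) = (35/6.44)^1.560.
35/6.44 = 5.435; 5.435^1.560 ≈ 14.03 hPa.
P_c = 1014 − 14.03 = 999.97 ≈ 1000 hPa.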